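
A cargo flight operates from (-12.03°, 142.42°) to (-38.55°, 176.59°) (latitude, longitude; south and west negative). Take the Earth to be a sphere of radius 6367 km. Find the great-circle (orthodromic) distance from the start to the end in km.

Haversine: a = sin²(Δφ/2)+cos φ₁ cos φ₂ sin²(Δλ/2) = 0.11863;  σ = 2·atan2(√a,√(1−a))
σ = 40.294° → d = Rσ = 6367·0.70326 = 4478 km

4478 km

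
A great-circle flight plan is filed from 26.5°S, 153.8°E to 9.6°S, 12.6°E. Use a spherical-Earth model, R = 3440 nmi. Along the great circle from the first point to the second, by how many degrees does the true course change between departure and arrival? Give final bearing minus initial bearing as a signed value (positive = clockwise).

Initial bearing θ₁ = atan2(sin Δλ cos φ₂, cos φ₁ sin φ₂ − sin φ₁ cos φ₂ cos Δλ) = 231.46°
Final bearing θ₂ = (initial bearing from the destination back to the start) + 180° = 314.77°
Δθ = θ₂ − θ₁ = +83.3°

+83.3°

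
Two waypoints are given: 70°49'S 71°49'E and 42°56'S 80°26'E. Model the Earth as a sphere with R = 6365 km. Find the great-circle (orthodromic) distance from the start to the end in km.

cos σ = sin φ₁ sin φ₂ + cos φ₁ cos φ₂ cos Δλ
      = sin(-70.82°)sin(-42.93°) + cos(-70.82°)cos(-42.93°)cos(8.62°) = 0.8812
σ = 28.214° → d = Rσ = 6365·0.49243 = 3134 km

3134 km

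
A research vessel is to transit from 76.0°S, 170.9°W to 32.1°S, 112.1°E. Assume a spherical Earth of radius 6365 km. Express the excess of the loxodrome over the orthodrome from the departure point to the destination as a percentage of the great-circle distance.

Great circle: σ = 0.9743 rad → d_gc = Rσ = 6201.7 km
Rhumb: Δφ = +0.7662, Δλ = -1.3439, Δψ = +1.5052, q = Δφ/Δψ = 0.5090 → d_rh = R√(Δφ²+q²Δλ²) = 6537.8 km
Excess = (6537.8 − 6201.7) / 6201.7 = 336.1 / 6201.7 = 5.42% ≈ 5.4%

5.4%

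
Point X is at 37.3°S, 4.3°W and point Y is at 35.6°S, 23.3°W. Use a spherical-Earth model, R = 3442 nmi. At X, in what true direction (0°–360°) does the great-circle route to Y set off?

N = sin Δλ·cos φ₂ = -0.2647;  D = cos φ₁ sin φ₂ − sin φ₁ cos φ₂ cos Δλ = +0.0028
initial course = atan2(N, D) = 270.61°

270.6°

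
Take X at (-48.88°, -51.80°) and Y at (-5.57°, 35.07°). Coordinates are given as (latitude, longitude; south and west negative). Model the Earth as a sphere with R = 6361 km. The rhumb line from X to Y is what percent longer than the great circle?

Great circle: σ = 1.4617 rad → d_gc = Rσ = 9298.0 km
Rhumb: Δφ = +0.7559, Δλ = +1.5162, Δψ = +0.8833, q = Δφ/Δψ = 0.8558 → d_rh = R√(Δφ²+q²Δλ²) = 9552.2 km
Excess = (9552.2 − 9298.0) / 9298.0 = 254.2 / 9298.0 = 2.73% ≈ 2.7%

2.7%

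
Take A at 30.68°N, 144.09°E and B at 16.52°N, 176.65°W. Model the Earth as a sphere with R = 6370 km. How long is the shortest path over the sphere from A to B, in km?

cos σ = sin φ₁ sin φ₂ + cos φ₁ cos φ₂ cos Δλ
      = sin(30.68°)sin(16.52°) + cos(30.68°)cos(16.52°)cos(39.26°) = 0.7835
σ = 38.417° → d = Rσ = 6370·0.67051 = 4271 km

4271 km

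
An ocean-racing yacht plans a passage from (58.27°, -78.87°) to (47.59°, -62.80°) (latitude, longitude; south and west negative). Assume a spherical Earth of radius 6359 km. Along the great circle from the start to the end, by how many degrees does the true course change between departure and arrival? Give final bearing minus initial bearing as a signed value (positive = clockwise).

At departure: θ₁ = atan2(sin Δλ cos φ₂, cos φ₁ sin φ₂ − sin φ₁ cos φ₂ cos Δλ) = 131.11°
At arrival: θ₂ = atan2(sin Δλ cos φ₁, −cos φ₂ sin φ₁ + sin φ₂ cos φ₁ cos Δλ) = 144.02°
Δθ = θ₂ − θ₁ = +12.9°

+12.9°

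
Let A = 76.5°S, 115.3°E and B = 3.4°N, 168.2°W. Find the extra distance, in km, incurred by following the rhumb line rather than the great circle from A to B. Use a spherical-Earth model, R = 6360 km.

Great circle: cos σ = sin φ₁ sin φ₂ + cos φ₁ cos φ₂ cos Δλ,  σ = 1.5741 rad → d_gc = 10011.0 km
Rhumb line: Δψ = +2.1934, q = Δφ/Δψ = 0.6358, d_rh = R√(Δφ²+q²Δλ²) = 10383.1 km
Excess = 10383.1 − 10011.0 = 372.1 ≈ 372 km

372 km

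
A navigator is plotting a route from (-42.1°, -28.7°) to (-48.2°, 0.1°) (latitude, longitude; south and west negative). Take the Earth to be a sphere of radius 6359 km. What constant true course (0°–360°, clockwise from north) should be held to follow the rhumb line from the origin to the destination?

106.7°

Δψ = ln[tan(π/4+φ₂/2)/tan(π/4+φ₁/2)] = -0.1512
Δλ = +0.5027 rad (taken the short way round)
course = atan2(Δλ, Δψ) = 106.74°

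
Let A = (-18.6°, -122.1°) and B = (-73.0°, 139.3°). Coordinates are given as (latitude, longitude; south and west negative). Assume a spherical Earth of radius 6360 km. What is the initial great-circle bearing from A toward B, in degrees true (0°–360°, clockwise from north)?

197.4°

N = sin Δλ·cos φ₂ = -0.2891;  D = cos φ₁ sin φ₂ − sin φ₁ cos φ₂ cos Δλ = -0.9203
initial course = atan2(N, D) = 197.44°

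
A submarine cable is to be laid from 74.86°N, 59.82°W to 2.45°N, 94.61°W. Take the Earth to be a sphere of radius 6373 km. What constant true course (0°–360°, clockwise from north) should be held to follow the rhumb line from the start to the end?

Δψ = ln[tan(π/4+φ₂/2)/tan(π/4+φ₁/2)] = -1.9754
Δλ = -0.6072 rad (taken the short way round)
course = atan2(Δλ, Δψ) = 197.09°

197.1°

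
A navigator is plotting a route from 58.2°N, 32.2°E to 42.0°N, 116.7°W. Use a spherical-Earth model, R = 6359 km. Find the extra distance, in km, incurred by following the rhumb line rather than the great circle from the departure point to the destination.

2125 km

Great circle: cos σ = sin φ₁ sin φ₂ + cos φ₁ cos φ₂ cos Δλ,  σ = 1.3353 rad → d_gc = 8490.9 km
Rhumb line: Δψ = -0.4466, q = Δφ/Δψ = 0.6331, d_rh = R√(Δφ²+q²Δλ²) = 10615.9 km
Excess = 10615.9 − 8490.9 = 2125.0 ≈ 2125 km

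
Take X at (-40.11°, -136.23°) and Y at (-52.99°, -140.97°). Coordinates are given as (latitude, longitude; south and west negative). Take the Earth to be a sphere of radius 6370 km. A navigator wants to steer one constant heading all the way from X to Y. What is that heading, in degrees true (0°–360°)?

194.1°

Meridional parts: M(φ₁)=-0.7654, M(φ₂)=-1.0945 → ΔM = -0.3291;  Δλ = -0.0827 rad
tan C = Δλ / ΔM = +0.2514 → C = 194.11°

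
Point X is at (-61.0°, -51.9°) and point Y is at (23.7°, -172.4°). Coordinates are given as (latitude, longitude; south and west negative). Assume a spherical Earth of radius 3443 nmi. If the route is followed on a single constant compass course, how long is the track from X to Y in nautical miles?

Rhumb course C = atan2(Δλ, Δψ) with Δψ = ln[tan(π/4+φ₂/2)/tan(π/4+φ₁/2)] = +1.7784, Δλ = -2.1031 → C = 310.22°
d = R·|Δφ| / |cos C| = 3443·1.47829 / 0.64569 = 7883 nmi

7883 nmi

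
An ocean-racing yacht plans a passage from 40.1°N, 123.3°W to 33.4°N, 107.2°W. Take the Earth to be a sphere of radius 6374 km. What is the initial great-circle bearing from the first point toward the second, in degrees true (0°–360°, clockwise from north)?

112.4°

N = sin Δλ·cos φ₂ = +0.2315;  D = cos φ₁ sin φ₂ − sin φ₁ cos φ₂ cos Δλ = -0.0956
initial course = atan2(N, D) = 112.43°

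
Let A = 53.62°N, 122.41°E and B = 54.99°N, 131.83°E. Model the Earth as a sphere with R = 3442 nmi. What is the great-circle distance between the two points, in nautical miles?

Haversine: a = sin²(Δφ/2)+cos φ₁ cos φ₂ sin²(Δλ/2) = 0.00244;  σ = 2·atan2(√a,√(1−a))
σ = 5.660° → d = Rσ = 3442·0.09878 = 340 nmi

340 nmi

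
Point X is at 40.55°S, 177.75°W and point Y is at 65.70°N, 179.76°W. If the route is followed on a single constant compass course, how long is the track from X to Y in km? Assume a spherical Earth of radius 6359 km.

Rhumb course C = atan2(Δλ, Δψ) with Δψ = ln[tan(π/4+φ₂/2)/tan(π/4+φ₁/2)] = +2.3112, Δλ = -0.0351 → C = 359.13°
d = R·|Δφ| / |cos C| = 6359·1.85441 / 0.99988 = 11794 km

11794 km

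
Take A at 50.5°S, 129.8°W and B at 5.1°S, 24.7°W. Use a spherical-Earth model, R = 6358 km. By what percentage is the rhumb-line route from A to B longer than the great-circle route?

Great circle: σ = 1.6674 rad → d_gc = Rσ = 10601.3 km
Rhumb: Δφ = +0.7924, Δλ = +1.8343, Δψ = +0.9352, q = Δφ/Δψ = 0.8473 → d_rh = R√(Δφ²+q²Δλ²) = 11091.8 km
Excess = (11091.8 − 10601.3) / 10601.3 = 490.5 / 10601.3 = 4.63% ≈ 4.6%

4.6%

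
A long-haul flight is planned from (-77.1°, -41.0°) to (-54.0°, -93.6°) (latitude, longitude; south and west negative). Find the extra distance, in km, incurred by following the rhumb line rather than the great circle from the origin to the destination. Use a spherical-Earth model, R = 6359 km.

Great circle: cos σ = sin φ₁ sin φ₂ + cos φ₁ cos φ₂ cos Δλ,  σ = 0.5190 rad → d_gc = 3300.5 km
Rhumb line: Δψ = +1.0557, q = Δφ/Δψ = 0.3819, d_rh = R√(Δφ²+q²Δλ²) = 3397.5 km
Excess = 3397.5 − 3300.5 = 97.0 ≈ 97 km

97 km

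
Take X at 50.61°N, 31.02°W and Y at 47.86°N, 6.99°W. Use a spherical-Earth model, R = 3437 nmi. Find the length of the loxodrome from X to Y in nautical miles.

955 nmi

Rhumb course C = atan2(Δλ, Δψ) with Δψ = ln[tan(π/4+φ₂/2)/tan(π/4+φ₁/2)] = -0.0735, Δλ = +0.4194 → C = 99.94°
d = R·|Δφ| / |cos C| = 3437·0.04800 / 0.17269 = 955 nmi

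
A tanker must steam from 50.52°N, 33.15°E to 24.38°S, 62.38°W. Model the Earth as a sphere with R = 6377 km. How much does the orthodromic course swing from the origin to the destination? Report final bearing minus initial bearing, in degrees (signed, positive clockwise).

Initial bearing θ₁ = atan2(sin Δλ cos φ₂, cos φ₁ sin φ₂ − sin φ₁ cos φ₂ cos Δλ) = 257.88°
Final bearing θ₂ = (initial bearing from the destination back to the start) + 180° = 223.04°
Δθ = θ₂ − θ₁ = -34.8°

-34.8°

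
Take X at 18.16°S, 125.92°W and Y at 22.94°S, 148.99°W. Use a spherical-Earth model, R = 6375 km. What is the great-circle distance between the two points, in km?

2459 km

cos σ = sin φ₁ sin φ₂ + cos φ₁ cos φ₂ cos Δλ
      = sin(-18.16°)sin(-22.94°) + cos(-18.16°)cos(-22.94°)cos(-23.07°) = 0.9265
σ = 22.098° → d = Rσ = 6375·0.38568 = 2459 km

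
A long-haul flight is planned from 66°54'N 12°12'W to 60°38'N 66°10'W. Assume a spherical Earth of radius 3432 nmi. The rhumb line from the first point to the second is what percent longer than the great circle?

3.1%

Great circle: σ = 0.4158 rad → d_gc = Rσ = 1426.9 nmi
Rhumb: Δφ = -0.1094, Δλ = -0.9419, Δψ = -0.2486, q = Δφ/Δψ = 0.4400 → d_rh = R√(Δφ²+q²Δλ²) = 1471.0 nmi
Excess = (1471.0 − 1426.9) / 1426.9 = 44.1 / 1426.9 = 3.09% ≈ 3.1%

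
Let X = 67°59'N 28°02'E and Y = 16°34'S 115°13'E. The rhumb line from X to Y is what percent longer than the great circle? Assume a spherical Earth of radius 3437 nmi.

3.2%

Great circle: σ = 1.8200 rad → d_gc = Rσ = 6255.5 nmi
Rhumb: Δφ = -1.4757, Δλ = +1.5216, Δψ = -1.9304, q = Δφ/Δψ = 0.7644 → d_rh = R√(Δφ²+q²Δλ²) = 6458.1 nmi
Excess = (6458.1 − 6255.5) / 6255.5 = 202.6 / 6255.5 = 3.24% ≈ 3.2%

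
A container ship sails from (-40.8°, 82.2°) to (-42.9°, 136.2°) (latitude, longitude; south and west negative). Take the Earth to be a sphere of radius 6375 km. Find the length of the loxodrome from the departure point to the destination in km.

4481 km

Rhumb course C = atan2(Δλ, Δψ) with Δψ = ln[tan(π/4+φ₂/2)/tan(π/4+φ₁/2)] = -0.0492, Δλ = +0.9425 → C = 92.99°
d = R·|Δφ| / |cos C| = 6375·0.03665 / 0.05214 = 4481 km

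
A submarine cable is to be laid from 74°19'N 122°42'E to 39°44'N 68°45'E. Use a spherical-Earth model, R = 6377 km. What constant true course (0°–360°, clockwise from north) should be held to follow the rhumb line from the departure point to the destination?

217.5°

Meridional parts: M(φ₁)=+1.9825, M(φ₂)=+0.7568 → ΔM = -1.2257;  Δλ = -0.9416 rad
tan C = Δλ / ΔM = +0.7682 → C = 217.53°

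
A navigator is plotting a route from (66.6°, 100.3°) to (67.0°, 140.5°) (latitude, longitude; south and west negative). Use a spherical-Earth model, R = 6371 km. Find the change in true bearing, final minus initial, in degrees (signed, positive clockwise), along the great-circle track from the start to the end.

+37.2°

At departure: θ₁ = atan2(sin Δλ cos φ₂, cos φ₁ sin φ₂ − sin φ₁ cos φ₂ cos Δλ) = 70.02°
At arrival: θ₂ = atan2(sin Δλ cos φ₁, −cos φ₂ sin φ₁ + sin φ₂ cos φ₁ cos Δλ) = 107.20°
Δθ = θ₂ − θ₁ = +37.2°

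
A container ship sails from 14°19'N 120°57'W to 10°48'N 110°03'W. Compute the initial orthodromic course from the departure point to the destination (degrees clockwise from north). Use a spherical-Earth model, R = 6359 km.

107.0°

θ = atan2( sin Δλ·cos φ₂ ,  cos φ₁ sin φ₂ − sin φ₁ cos φ₂ cos Δλ )
  = atan2(+0.1857, -0.0570) = 107.05°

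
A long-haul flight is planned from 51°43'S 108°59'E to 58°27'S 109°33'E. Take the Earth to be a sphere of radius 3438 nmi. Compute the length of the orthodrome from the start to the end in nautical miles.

Haversine: a = sin²(Δφ/2)+cos φ₁ cos φ₂ sin²(Δλ/2) = 0.00346;  σ = 2·atan2(√a,√(1−a))
σ = 6.741° → d = Rσ = 3438·0.11765 = 404 nmi

404 nmi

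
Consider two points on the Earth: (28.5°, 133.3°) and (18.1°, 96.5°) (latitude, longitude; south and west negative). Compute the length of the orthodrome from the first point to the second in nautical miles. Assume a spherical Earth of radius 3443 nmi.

2115 nmi

cos σ = sin φ₁ sin φ₂ + cos φ₁ cos φ₂ cos Δλ
      = sin(28.50°)sin(18.10°) + cos(28.50°)cos(18.10°)cos(-36.80°) = 0.8171
σ = 35.203° → d = Rσ = 3443·0.61441 = 2115 nmi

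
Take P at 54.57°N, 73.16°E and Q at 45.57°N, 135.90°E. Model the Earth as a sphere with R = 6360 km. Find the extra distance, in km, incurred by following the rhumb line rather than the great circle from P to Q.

140 km

Great circle: cos σ = sin φ₁ sin φ₂ + cos φ₁ cos φ₂ cos Δλ,  σ = 0.6955 rad → d_gc = 4423.2 km
Rhumb line: Δψ = -0.2457, q = Δφ/Δψ = 0.6393, d_rh = R√(Δφ²+q²Δλ²) = 4563.0 km
Excess = 4563.0 − 4423.2 = 139.8 ≈ 140 km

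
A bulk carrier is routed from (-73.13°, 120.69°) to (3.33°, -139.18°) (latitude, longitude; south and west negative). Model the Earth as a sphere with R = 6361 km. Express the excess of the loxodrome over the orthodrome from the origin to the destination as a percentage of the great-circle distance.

6.4%

Great circle: σ = 1.6775 rad → d_gc = Rσ = 10670.8 km
Rhumb: Δφ = +1.3345, Δλ = +1.7476, Δψ = +1.9667, q = Δφ/Δψ = 0.6785 → d_rh = R√(Δφ²+q²Δλ²) = 11355.7 km
Excess = (11355.7 − 10670.8) / 10670.8 = 684.9 / 10670.8 = 6.42% ≈ 6.4%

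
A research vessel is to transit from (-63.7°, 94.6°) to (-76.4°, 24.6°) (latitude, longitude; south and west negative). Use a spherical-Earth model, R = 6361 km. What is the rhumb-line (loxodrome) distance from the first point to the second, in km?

2924 km

Rhumb course C = atan2(Δλ, Δψ) with Δψ = ln[tan(π/4+φ₂/2)/tan(π/4+φ₁/2)] = -0.6726, Δλ = -1.2217 → C = 241.17°
d = R·|Δφ| / |cos C| = 6361·0.22166 / 0.48226 = 2924 km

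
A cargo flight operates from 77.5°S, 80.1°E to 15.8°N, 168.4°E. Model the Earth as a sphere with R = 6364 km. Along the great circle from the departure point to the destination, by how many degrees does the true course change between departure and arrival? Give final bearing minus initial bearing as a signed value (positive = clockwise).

-71.9°

At departure: θ₁ = atan2(sin Δλ cos φ₂, cos φ₁ sin φ₂ − sin φ₁ cos φ₂ cos Δλ) = 84.84°
At arrival: θ₂ = atan2(sin Δλ cos φ₁, −cos φ₂ sin φ₁ + sin φ₂ cos φ₁ cos Δλ) = 12.95°
Δθ = θ₂ − θ₁ = -71.9°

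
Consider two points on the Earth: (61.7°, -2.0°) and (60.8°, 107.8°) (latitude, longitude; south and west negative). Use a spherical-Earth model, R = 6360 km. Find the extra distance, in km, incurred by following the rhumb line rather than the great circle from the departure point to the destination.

718 km

Great circle: cos σ = sin φ₁ sin φ₂ + cos φ₁ cos φ₂ cos Δλ,  σ = 0.8090 rad → d_gc = 5145.1 km
Rhumb line: Δψ = -0.0327, q = Δφ/Δψ = 0.4810, d_rh = R√(Δφ²+q²Δλ²) = 5862.7 km
Excess = 5862.7 − 5145.1 = 717.6 ≈ 718 km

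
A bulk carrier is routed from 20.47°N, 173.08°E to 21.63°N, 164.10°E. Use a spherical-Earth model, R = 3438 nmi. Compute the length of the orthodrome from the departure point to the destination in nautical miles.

Haversine: a = sin²(Δφ/2)+cos φ₁ cos φ₂ sin²(Δλ/2) = 0.00544;  σ = 2·atan2(√a,√(1−a))
σ = 8.459° → d = Rσ = 3438·0.14764 = 508 nmi

508 nmi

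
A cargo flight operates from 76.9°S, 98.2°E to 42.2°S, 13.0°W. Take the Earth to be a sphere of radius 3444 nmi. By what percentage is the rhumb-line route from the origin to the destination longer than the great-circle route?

13.4%

Great circle: σ = 0.9354 rad → d_gc = Rσ = 3221.4 nmi
Rhumb: Δφ = +0.6056, Δλ = -1.9408, Δψ = +1.3505, q = Δφ/Δψ = 0.4484 → d_rh = R√(Δφ²+q²Δλ²) = 3651.7 nmi
Excess = (3651.7 − 3221.4) / 3221.4 = 430.3 / 3221.4 = 13.36% ≈ 13.4%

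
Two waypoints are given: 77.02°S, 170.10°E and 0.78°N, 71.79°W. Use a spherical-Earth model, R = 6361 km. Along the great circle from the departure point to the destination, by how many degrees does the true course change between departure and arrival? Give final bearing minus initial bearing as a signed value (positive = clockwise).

At departure: θ₁ = atan2(sin Δλ cos φ₂, cos φ₁ sin φ₂ − sin φ₁ cos φ₂ cos Δλ) = 117.34°
At arrival: θ₂ = atan2(sin Δλ cos φ₁, −cos φ₂ sin φ₁ + sin φ₂ cos φ₁ cos Δλ) = 11.51°
Δθ = θ₂ − θ₁ = -105.8°

-105.8°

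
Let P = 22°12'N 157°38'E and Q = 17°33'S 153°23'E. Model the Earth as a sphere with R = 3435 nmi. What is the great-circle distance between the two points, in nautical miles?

Haversine: a = sin²(Δφ/2)+cos φ₁ cos φ₂ sin²(Δλ/2) = 0.11679;  σ = 2·atan2(√a,√(1−a))
σ = 39.967° → d = Rσ = 3435·0.69756 = 2396 nmi

2396 nmi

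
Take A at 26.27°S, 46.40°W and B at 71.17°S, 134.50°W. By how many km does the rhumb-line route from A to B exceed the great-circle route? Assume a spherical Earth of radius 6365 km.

Great circle: cos σ = sin φ₁ sin φ₂ + cos φ₁ cos φ₂ cos Δλ,  σ = 1.1280 rad → d_gc = 7179.4 km
Rhumb line: Δψ = -1.3214, q = Δφ/Δψ = 0.5930, d_rh = R√(Δφ²+q²Δλ²) = 7653.0 km
Excess = 7653.0 − 7179.4 = 473.6 ≈ 474 km

474 km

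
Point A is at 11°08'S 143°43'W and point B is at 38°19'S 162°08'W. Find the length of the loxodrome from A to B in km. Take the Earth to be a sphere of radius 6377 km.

Δψ = ln[tan(π/4+φ₂/2)/tan(π/4+φ₁/2)] = -0.5295;  Δφ = -0.4744 rad,  Δλ = -0.3214 rad
q = Δφ/Δψ = 0.8961
d = R·√(Δφ² + q²Δλ²) = 6377·0.55502 = 3539 km

3539 km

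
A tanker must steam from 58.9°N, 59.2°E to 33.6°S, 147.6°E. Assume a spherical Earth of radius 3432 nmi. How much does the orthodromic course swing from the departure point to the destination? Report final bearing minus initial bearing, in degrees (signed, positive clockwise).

+34.2°

At departure: θ₁ = atan2(sin Δλ cos φ₂, cos φ₁ sin φ₂ − sin φ₁ cos φ₂ cos Δλ) = 110.17°
At arrival: θ₂ = atan2(sin Δλ cos φ₁, −cos φ₂ sin φ₁ + sin φ₂ cos φ₁ cos Δλ) = 144.40°
Δθ = θ₂ − θ₁ = +34.2°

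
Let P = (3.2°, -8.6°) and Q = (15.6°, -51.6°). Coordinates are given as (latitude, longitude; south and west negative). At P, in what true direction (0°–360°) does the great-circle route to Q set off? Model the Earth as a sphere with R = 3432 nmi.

θ = atan2( sin Δλ·cos φ₂ ,  cos φ₁ sin φ₂ − sin φ₁ cos φ₂ cos Δλ )
  = atan2(-0.6569, +0.2292) = 289.23°

289.2°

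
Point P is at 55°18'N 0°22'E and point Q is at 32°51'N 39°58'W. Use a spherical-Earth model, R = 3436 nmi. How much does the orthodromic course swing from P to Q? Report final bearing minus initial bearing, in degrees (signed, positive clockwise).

Initial bearing θ₁ = atan2(sin Δλ cos φ₂, cos φ₁ sin φ₂ − sin φ₁ cos φ₂ cos Δλ) = 248.18°
Final bearing θ₂ = (initial bearing from the destination back to the start) + 180° = 218.98°
Δθ = θ₂ − θ₁ = -29.2°

-29.2°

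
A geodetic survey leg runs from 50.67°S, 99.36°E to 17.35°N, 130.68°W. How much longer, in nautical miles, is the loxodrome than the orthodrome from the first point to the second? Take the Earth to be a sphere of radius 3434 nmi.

343 nmi

Great circle: cos σ = sin φ₁ sin φ₂ + cos φ₁ cos φ₂ cos Δλ,  σ = 2.2385 rad → d_gc = 7687.1 nmi
Rhumb line: Δψ = +1.3366, q = Δφ/Δψ = 0.8882, d_rh = R√(Δφ²+q²Δλ²) = 8030.3 nmi
Excess = 8030.3 − 7687.1 = 343.2 ≈ 343 nmi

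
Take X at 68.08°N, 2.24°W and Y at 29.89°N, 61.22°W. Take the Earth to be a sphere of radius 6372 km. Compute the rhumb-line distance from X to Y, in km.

Δψ = ln[tan(π/4+φ₂/2)/tan(π/4+φ₁/2)] = -1.0946;  Δφ = -0.6665 rad,  Δλ = -1.0294 rad
q = Δφ/Δψ = 0.6089
d = R·√(Δφ² + q²Δλ²) = 6372·0.91499 = 5830 km

5830 km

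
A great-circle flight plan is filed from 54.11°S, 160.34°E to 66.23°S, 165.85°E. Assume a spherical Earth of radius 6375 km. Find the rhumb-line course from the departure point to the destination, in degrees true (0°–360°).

167.4°

Δψ = ln[tan(π/4+φ₂/2)/tan(π/4+φ₁/2)] = -0.4310
Δλ = +0.0962 rad (taken the short way round)
course = atan2(Δλ, Δψ) = 167.42°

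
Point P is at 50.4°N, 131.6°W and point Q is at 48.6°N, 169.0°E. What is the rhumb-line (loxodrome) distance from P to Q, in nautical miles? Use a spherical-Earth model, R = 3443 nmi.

2320 nmi

Δψ = ln[tan(π/4+φ₂/2)/tan(π/4+φ₁/2)] = -0.0484;  Δφ = -0.0314 rad,  Δλ = -1.0367 rad
q = Δφ/Δψ = 0.6493
d = R·√(Δφ² + q²Δλ²) = 3443·0.67393 = 2320 nmi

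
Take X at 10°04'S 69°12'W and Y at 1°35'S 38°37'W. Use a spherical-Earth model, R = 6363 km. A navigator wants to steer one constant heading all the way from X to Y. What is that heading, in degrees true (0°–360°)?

Meridional parts: M(φ₁)=-0.1766, M(φ₂)=-0.0276 → ΔM = +0.1490;  Δλ = +0.5338 rad
tan C = Δλ / ΔM = +3.5831 → C = 74.41°

74.4°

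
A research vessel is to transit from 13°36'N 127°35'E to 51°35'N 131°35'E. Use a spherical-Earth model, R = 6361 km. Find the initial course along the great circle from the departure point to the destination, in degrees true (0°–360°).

θ = atan2( sin Δλ·cos φ₂ ,  cos φ₁ sin φ₂ − sin φ₁ cos φ₂ cos Δλ )
  = atan2(+0.0433, +0.6158) = 4.03°

4.0°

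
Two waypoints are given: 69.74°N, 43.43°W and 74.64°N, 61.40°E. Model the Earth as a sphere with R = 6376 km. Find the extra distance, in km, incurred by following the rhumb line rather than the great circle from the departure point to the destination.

Great circle: cos σ = sin φ₁ sin φ₂ + cos φ₁ cos φ₂ cos Δλ,  σ = 0.4925 rad → d_gc = 3140.3 km
Rhumb line: Δψ = +0.2814, q = Δφ/Δψ = 0.3040, d_rh = R√(Δφ²+q²Δλ²) = 3587.5 km
Excess = 3587.5 − 3140.3 = 447.2 ≈ 447 km

447 km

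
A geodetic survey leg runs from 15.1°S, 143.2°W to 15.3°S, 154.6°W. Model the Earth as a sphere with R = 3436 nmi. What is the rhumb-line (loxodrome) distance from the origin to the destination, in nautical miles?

660 nmi

Δψ = ln[tan(π/4+φ₂/2)/tan(π/4+φ₁/2)] = -0.0036;  Δφ = -0.0035 rad,  Δλ = -0.1990 rad
q = Δφ/Δψ = 0.9650
d = R·√(Δφ² + q²Δλ²) = 3436·0.19204 = 660 nmi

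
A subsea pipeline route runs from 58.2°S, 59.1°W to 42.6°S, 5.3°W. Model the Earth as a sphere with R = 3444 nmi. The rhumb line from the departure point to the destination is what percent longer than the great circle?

2.3%

Great circle: σ = 0.6362 rad → d_gc = Rσ = 2191.1 nmi
Rhumb: Δφ = +0.2723, Δλ = +0.9390, Δψ = +0.4324, q = Δφ/Δψ = 0.6296 → d_rh = R√(Δφ²+q²Δλ²) = 2241.6 nmi
Excess = (2241.6 − 2191.1) / 2191.1 = 50.5 / 2191.1 = 2.30% ≈ 2.3%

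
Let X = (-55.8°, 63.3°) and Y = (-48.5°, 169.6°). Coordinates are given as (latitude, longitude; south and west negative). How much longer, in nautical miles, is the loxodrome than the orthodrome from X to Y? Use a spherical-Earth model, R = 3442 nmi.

Great circle: cos σ = sin φ₁ sin φ₂ + cos φ₁ cos φ₂ cos Δλ,  σ = 1.0299 rad → d_gc = 3544.88 nmi
Rhumb line: Δψ = +0.2083, q = Δφ/Δψ = 0.6118, d_rh = R√(Δφ²+q²Δλ²) = 3931.44 nmi
Excess = 3931.44 − 3544.88 = 386.56 ≈ 387 nmi

387 nmi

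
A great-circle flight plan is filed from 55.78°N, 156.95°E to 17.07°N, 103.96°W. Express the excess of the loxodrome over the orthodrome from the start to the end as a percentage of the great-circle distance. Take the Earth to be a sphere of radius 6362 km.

5.9%

Great circle: σ = 1.4123 rad → d_gc = Rσ = 8985.3 km
Rhumb: Δφ = -0.6756, Δλ = +1.7294, Δψ = -0.8758, q = Δφ/Δψ = 0.7715 → d_rh = R√(Δφ²+q²Δλ²) = 9514.4 km
Excess = (9514.4 − 8985.3) / 8985.3 = 529.1 / 8985.3 = 5.89% ≈ 5.9%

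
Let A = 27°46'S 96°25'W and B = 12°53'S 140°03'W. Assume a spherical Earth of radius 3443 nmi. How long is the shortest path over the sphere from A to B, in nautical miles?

2600 nmi

cos σ = sin φ₁ sin φ₂ + cos φ₁ cos φ₂ cos Δλ
      = sin(-27.77°)sin(-12.88°) + cos(-27.77°)cos(-12.88°)cos(-43.63°) = 0.7282
σ = 43.266° → d = Rσ = 3443·0.75513 = 2600 nmi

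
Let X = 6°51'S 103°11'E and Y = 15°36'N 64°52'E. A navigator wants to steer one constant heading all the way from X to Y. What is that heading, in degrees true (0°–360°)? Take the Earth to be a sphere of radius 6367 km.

300.6°

Meridional parts: M(φ₁)=-0.1198, M(φ₂)=+0.2757 → ΔM = +0.3955;  Δλ = -0.6688 rad
tan C = Δλ / ΔM = -1.6907 → C = 300.60°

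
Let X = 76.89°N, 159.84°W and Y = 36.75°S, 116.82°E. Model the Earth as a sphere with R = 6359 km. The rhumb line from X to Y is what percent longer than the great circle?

2.7%

Great circle: σ = 2.1672 rad → d_gc = Rσ = 13781.1 km
Rhumb: Δφ = -1.9834, Δλ = -1.4546, Δψ = -2.8542, q = Δφ/Δψ = 0.6949 → d_rh = R√(Δφ²+q²Δλ²) = 14155.8 km
Excess = (14155.8 − 13781.1) / 13781.1 = 374.7 / 13781.1 = 2.72% ≈ 2.7%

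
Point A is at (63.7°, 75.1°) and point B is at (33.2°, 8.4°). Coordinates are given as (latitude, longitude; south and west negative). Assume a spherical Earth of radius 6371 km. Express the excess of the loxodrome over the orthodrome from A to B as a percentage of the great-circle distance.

3.5%

Great circle: σ = 0.8795 rad → d_gc = Rσ = 5603.3 km
Rhumb: Δφ = -0.5323, Δλ = -1.1641, Δψ = -0.8391, q = Δφ/Δψ = 0.6344 → d_rh = R√(Δφ²+q²Δλ²) = 5799.9 km
Excess = (5799.9 − 5603.3) / 5603.3 = 196.6 / 5603.3 = 3.51% ≈ 3.5%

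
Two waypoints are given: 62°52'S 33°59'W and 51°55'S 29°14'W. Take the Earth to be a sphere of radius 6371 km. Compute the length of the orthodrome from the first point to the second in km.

1250 km

cos σ = sin φ₁ sin φ₂ + cos φ₁ cos φ₂ cos Δλ
      = sin(-62.87°)sin(-51.92°) + cos(-62.87°)cos(-51.92°)cos(4.75°) = 0.9808
σ = 11.238° → d = Rσ = 6371·0.19613 = 1250 km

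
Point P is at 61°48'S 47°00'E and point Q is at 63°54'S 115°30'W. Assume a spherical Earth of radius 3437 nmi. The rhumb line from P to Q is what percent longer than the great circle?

Great circle: σ = 0.9358 rad → d_gc = Rσ = 3216.4 nmi
Rhumb: Δφ = -0.0367, Δλ = -2.8362, Δψ = -0.0804, q = Δφ/Δψ = 0.4561 → d_rh = R√(Δφ²+q²Δλ²) = 4447.8 nmi
Excess = (4447.8 − 3216.4) / 3216.4 = 1231.4 / 3216.4 = 38.29% ≈ 38.3%

38.3%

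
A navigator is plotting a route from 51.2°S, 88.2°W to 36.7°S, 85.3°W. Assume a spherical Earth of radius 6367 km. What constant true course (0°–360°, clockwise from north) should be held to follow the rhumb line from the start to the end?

8.1°

Δψ = ln[tan(π/4+φ₂/2)/tan(π/4+φ₁/2)] = +0.3542
Δλ = +0.0506 rad (taken the short way round)
course = atan2(Δλ, Δψ) = 8.13°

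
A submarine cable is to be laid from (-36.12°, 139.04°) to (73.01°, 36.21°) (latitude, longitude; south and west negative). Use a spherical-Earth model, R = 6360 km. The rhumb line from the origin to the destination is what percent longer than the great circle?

3.9%

Great circle: σ = 2.2347 rad → d_gc = Rσ = 14212.4 km
Rhumb: Δφ = +1.9047, Δλ = -1.7947, Δψ = +2.5783, q = Δφ/Δψ = 0.7387 → d_rh = R√(Δφ²+q²Δλ²) = 14759.7 km
Excess = (14759.7 − 14212.4) / 14212.4 = 547.3 / 14212.4 = 3.851% ≈ 3.9%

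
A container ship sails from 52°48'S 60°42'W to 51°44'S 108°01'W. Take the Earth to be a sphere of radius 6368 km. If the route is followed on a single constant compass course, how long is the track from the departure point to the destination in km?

3220 km

Δψ = ln[tan(π/4+φ₂/2)/tan(π/4+φ₁/2)] = +0.0304;  Δφ = +0.0186 rad,  Δλ = -0.8258 rad
q = Δφ/Δψ = 0.6119
d = R·√(Δφ² + q²Δλ²) = 6368·0.50571 = 3220 km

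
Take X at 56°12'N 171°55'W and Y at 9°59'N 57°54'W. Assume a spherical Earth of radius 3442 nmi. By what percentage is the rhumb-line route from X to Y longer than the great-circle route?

7.5%

Great circle: σ = 1.6498 rad → d_gc = Rσ = 5678.6 nmi
Rhumb: Δφ = -0.8066, Δλ = +1.9900, Δψ = -1.0162, q = Δφ/Δψ = 0.7938 → d_rh = R√(Δφ²+q²Δλ²) = 6104.9 nmi
Excess = (6104.9 − 5678.6) / 5678.6 = 426.3 / 5678.6 = 7.51% ≈ 7.5%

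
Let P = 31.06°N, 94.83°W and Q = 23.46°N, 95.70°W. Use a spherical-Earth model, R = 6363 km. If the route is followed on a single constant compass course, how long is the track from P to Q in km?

848 km

Rhumb course C = atan2(Δλ, Δψ) with Δψ = ln[tan(π/4+φ₂/2)/tan(π/4+φ₁/2)] = -0.1494, Δλ = -0.0152 → C = 185.80°
d = R·|Δφ| / |cos C| = 6363·0.13265 / 0.99487 = 848 km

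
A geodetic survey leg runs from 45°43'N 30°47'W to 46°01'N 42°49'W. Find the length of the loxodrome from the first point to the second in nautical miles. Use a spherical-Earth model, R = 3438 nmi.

503 nmi

Δψ = ln[tan(π/4+φ₂/2)/tan(π/4+φ₁/2)] = +0.0075;  Δφ = +0.0052 rad,  Δλ = -0.2100 rad
q = Δφ/Δψ = 0.6963
d = R·√(Δφ² + q²Δλ²) = 3438·0.14634 = 503 nmi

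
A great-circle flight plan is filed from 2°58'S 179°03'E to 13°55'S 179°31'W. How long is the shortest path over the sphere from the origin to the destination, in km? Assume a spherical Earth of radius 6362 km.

1226 km

Haversine: a = sin²(Δφ/2)+cos φ₁ cos φ₂ sin²(Δλ/2) = 0.00925;  σ = 2·atan2(√a,√(1−a))
σ = 11.041° → d = Rσ = 6362·0.19270 = 1226 km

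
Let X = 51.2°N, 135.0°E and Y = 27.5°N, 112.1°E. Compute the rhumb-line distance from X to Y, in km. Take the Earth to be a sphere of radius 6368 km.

Δψ = ln[tan(π/4+φ₂/2)/tan(π/4+φ₁/2)] = -0.5442;  Δφ = -0.4136 rad,  Δλ = -0.3997 rad
q = Δφ/Δψ = 0.7602
d = R·√(Δφ² + q²Δλ²) = 6368·0.51323 = 3268 km

3268 km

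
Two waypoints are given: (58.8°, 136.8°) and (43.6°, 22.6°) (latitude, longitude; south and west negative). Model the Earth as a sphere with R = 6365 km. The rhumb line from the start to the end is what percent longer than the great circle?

Great circle: σ = 1.1195 rad → d_gc = Rσ = 7125.9 km
Rhumb: Δφ = -0.2653, Δλ = -1.9932, Δψ = -0.4286, q = Δφ/Δψ = 0.6190 → d_rh = R√(Δφ²+q²Δλ²) = 8032.4 km
Excess = (8032.4 − 7125.9) / 7125.9 = 906.5 / 7125.9 = 12.72% ≈ 12.7%

12.7%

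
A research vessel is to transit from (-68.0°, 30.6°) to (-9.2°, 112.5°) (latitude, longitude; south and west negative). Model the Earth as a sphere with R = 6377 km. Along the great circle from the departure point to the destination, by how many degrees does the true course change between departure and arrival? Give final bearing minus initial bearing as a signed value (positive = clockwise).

At departure: θ₁ = atan2(sin Δλ cos φ₂, cos φ₁ sin φ₂ − sin φ₁ cos φ₂ cos Δλ) = 85.96°
At arrival: θ₂ = atan2(sin Δλ cos φ₁, −cos φ₂ sin φ₁ + sin φ₂ cos φ₁ cos Δλ) = 22.24°
Δθ = θ₂ − θ₁ = -63.7°

-63.7°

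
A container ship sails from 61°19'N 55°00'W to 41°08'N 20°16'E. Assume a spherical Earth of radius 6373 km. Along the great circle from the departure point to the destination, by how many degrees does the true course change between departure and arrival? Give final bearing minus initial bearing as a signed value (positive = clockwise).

+62.8°

At departure: θ₁ = atan2(sin Δλ cos φ₂, cos φ₁ sin φ₂ − sin φ₁ cos φ₂ cos Δλ) = 78.54°
At arrival: θ₂ = atan2(sin Δλ cos φ₁, −cos φ₂ sin φ₁ + sin φ₂ cos φ₁ cos Δλ) = 141.35°
Δθ = θ₂ − θ₁ = +62.8°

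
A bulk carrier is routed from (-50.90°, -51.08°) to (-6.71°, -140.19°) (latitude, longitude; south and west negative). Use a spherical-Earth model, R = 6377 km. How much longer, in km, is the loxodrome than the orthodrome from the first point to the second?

Great circle: cos σ = sin φ₁ sin φ₂ + cos φ₁ cos φ₂ cos Δλ,  σ = 1.4702 rad → d_gc = 9375.6 km
Rhumb line: Δψ = +0.9180, q = Δφ/Δψ = 0.8402, d_rh = R√(Δφ²+q²Δλ²) = 9676.0 km
Excess = 9676.0 − 9375.6 = 300.4 ≈ 300 km

300 km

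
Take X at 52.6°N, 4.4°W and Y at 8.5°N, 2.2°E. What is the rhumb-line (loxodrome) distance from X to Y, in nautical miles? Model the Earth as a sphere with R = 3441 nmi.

2669 nmi

Δψ = ln[tan(π/4+φ₂/2)/tan(π/4+φ₁/2)] = -0.9344;  Δφ = -0.7697 rad,  Δλ = +0.1152 rad
q = Δφ/Δψ = 0.8237
d = R·√(Δφ² + q²Δλ²) = 3441·0.77552 = 2669 nmi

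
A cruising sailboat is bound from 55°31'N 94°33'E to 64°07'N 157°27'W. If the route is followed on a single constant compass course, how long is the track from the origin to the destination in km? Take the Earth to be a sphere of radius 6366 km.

Rhumb course C = atan2(Δλ, Δψ) with Δψ = ln[tan(π/4+φ₂/2)/tan(π/4+φ₁/2)] = +0.3005, Δλ = +1.8850 → C = 80.94°
d = R·|Δφ| / |cos C| = 6366·0.15010 / 0.15743 = 6069 km

6069 km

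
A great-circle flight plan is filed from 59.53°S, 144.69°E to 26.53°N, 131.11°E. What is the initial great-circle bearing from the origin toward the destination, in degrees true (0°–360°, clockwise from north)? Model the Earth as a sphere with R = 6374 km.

347.9°

θ = atan2( sin Δλ·cos φ₂ ,  cos φ₁ sin φ₂ − sin φ₁ cos φ₂ cos Δλ )
  = atan2(-0.2101, +0.9761) = 347.85°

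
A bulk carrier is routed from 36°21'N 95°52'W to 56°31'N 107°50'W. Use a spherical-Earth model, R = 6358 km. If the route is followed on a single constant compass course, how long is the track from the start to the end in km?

Δψ = ln[tan(π/4+φ₂/2)/tan(π/4+φ₁/2)] = +0.5194;  Δφ = +0.3520 rad,  Δλ = -0.2089 rad
q = Δφ/Δψ = 0.6776
d = R·√(Δφ² + q²Δλ²) = 6358·0.37936 = 2412 km

2412 km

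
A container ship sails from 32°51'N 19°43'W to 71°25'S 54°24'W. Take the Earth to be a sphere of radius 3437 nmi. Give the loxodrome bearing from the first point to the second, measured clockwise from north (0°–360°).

Δψ = ln[tan(π/4+φ₂/2)/tan(π/4+φ₁/2)] = -2.4179
Δλ = -0.6053 rad (taken the short way round)
course = atan2(Δλ, Δψ) = 194.06°

194.1°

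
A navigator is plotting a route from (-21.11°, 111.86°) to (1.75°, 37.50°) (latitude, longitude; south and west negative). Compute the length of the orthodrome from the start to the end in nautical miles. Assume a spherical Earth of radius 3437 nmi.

4564 nmi

Haversine: a = sin²(Δφ/2)+cos φ₁ cos φ₂ sin²(Δλ/2) = 0.37981;  σ = 2·atan2(√a,√(1−a))
σ = 76.091° → d = Rσ = 3437·1.32803 = 4564 nmi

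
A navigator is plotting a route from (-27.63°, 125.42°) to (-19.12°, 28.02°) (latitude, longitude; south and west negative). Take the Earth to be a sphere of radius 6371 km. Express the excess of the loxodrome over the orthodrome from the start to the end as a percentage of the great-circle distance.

2.5%

Great circle: σ = 1.5267 rad → d_gc = Rσ = 9726.6 km
Rhumb: Δφ = +0.1485, Δλ = -1.7000, Δψ = +0.1620, q = Δφ/Δψ = 0.9168 → d_rh = R√(Δφ²+q²Δλ²) = 9973.9 km
Excess = (9973.9 − 9726.6) / 9726.6 = 247.3 / 9726.6 = 2.54% ≈ 2.5%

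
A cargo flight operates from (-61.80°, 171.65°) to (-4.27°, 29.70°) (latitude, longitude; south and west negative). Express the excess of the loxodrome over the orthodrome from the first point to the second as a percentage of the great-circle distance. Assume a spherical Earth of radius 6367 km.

Great circle: σ = 1.8812 rad → d_gc = Rσ = 11977.8 km
Rhumb: Δφ = +1.0041, Δλ = -2.4775, Δψ = +1.3070, q = Δφ/Δψ = 0.7683 → d_rh = R√(Δφ²+q²Δλ²) = 13701.5 km
Excess = (13701.5 − 11977.8) / 11977.8 = 1723.7 / 11977.8 = 14.39% ≈ 14.4%

14.4%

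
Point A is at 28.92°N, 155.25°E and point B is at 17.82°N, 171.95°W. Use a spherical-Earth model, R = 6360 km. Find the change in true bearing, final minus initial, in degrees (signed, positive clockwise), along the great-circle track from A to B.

At departure: θ₁ = atan2(sin Δλ cos φ₂, cos φ₁ sin φ₂ − sin φ₁ cos φ₂ cos Δλ) = 103.01°
At arrival: θ₂ = atan2(sin Δλ cos φ₁, −cos φ₂ sin φ₁ + sin φ₂ cos φ₁ cos Δλ) = 116.39°
Δθ = θ₂ − θ₁ = +13.4°

+13.4°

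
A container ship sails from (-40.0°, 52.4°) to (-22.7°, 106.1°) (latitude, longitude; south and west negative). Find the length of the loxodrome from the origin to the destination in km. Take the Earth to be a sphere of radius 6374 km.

5421 km

Δψ = ln[tan(π/4+φ₂/2)/tan(π/4+φ₁/2)] = +0.3559;  Δφ = +0.3019 rad,  Δλ = +0.9372 rad
q = Δφ/Δψ = 0.8483
d = R·√(Δφ² + q²Δλ²) = 6374·0.85048 = 5421 km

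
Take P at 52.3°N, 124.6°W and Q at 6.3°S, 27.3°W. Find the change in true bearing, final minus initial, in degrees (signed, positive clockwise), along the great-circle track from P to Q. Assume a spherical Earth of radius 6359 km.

+54.0°

At departure: θ₁ = atan2(sin Δλ cos φ₂, cos φ₁ sin φ₂ − sin φ₁ cos φ₂ cos Δλ) = 88.09°
At arrival: θ₂ = atan2(sin Δλ cos φ₁, −cos φ₂ sin φ₁ + sin φ₂ cos φ₁ cos Δλ) = 142.06°
Δθ = θ₂ − θ₁ = +54.0°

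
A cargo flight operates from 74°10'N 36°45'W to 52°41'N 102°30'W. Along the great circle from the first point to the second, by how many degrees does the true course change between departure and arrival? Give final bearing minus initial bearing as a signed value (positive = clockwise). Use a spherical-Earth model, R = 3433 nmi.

-60.9°

Initial bearing θ₁ = atan2(sin Δλ cos φ₂, cos φ₁ sin φ₂ − sin φ₁ cos φ₂ cos Δλ) = 267.66°
Final bearing θ₂ = (initial bearing from the destination back to the start) + 180° = 206.72°
Δθ = θ₂ − θ₁ = -60.9°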